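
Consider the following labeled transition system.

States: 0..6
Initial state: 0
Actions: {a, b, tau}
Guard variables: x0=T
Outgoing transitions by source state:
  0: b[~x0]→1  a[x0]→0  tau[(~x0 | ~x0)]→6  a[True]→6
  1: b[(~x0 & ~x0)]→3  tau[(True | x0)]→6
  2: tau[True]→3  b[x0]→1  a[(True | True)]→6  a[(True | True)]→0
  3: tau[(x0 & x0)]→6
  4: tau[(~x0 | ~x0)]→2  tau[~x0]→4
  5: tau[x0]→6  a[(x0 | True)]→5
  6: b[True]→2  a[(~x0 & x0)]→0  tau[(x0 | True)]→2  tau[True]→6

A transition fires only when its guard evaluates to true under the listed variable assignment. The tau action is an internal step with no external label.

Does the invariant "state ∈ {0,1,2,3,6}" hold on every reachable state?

Safe = {0,1,2,3,6}
Reachable = {0,1,2,3,6}
  0: ok
  1: ok
  2: ok
  3: ok
  6: ok

Answer: INVARIANT HOLDS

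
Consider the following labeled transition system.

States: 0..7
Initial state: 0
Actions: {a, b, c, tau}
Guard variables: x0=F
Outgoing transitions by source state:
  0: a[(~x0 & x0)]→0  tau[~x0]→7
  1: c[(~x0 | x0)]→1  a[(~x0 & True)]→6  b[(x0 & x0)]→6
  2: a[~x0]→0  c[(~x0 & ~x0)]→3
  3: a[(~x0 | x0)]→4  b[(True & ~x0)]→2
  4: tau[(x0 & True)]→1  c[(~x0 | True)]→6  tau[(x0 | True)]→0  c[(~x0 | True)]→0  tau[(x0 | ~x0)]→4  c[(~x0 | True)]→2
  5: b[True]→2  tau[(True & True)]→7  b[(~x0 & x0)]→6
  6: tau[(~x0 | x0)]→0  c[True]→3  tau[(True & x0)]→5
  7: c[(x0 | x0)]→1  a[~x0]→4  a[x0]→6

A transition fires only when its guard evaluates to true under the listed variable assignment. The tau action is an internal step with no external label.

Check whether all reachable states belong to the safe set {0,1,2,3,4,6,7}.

Inv-set: {0,1,2,3,4,6,7}
R = {0,2,3,4,6,7}
  0: safe
  2: safe
  3: safe
  4: safe
  6: safe
  7: safe

Answer: INVARIANT HOLDS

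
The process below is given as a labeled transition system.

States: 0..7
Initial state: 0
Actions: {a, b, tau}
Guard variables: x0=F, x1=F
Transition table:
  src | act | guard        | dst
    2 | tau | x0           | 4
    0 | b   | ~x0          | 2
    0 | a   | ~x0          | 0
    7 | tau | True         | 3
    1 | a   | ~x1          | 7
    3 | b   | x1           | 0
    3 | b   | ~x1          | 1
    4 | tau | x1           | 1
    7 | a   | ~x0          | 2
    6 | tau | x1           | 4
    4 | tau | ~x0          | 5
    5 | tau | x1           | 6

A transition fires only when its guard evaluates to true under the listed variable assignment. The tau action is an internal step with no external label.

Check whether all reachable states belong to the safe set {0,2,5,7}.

Safe = {0,2,5,7}
R = {0,2}
  0: safe
  2: safe

Answer: INVARIANT HOLDS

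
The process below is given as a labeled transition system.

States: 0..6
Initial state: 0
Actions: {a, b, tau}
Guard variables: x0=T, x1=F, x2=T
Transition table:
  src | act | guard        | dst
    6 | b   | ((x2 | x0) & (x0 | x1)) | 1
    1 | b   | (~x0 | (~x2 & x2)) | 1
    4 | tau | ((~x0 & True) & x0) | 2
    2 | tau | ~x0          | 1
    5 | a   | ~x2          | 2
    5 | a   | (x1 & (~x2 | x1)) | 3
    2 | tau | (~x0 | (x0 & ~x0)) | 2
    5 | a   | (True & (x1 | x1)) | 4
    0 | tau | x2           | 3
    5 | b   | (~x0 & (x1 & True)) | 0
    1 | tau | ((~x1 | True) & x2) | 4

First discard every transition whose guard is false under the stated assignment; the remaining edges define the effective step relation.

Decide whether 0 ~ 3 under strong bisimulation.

Answer: NOT BISIMILAR

Working:
Bisimulation quotient by refinement:
  P[0] = {{0,1,2,3,4,5,6}}
  P[1] = {{0,1},{2,3,4,5},{6}}
3 equivalence class(es) (converged in 2)
[0]={0,1}  [3]={2,3,4,5}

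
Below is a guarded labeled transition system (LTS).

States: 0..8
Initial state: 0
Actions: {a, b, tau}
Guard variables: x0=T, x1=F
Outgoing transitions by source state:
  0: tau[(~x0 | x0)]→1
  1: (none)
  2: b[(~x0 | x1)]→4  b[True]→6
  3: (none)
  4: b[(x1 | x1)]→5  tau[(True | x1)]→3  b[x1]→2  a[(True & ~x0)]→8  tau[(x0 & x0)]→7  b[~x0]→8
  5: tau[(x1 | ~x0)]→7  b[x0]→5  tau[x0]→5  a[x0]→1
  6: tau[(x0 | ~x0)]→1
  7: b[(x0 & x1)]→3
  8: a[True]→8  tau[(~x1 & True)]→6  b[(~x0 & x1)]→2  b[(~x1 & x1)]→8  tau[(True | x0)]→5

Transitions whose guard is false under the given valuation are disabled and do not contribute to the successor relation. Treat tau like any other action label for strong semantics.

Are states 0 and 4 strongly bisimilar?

Answer: BISIMILAR

Trace:
Bisimulation quotient by refinement:
  P[0] = {{0,1,2,3,4,5,6,7,8}}
  P[1] = {{0,4,6},{1,3,7},{2},{5},{8}}
5 equivalence class(es) (converged in 2)
0∈{0,4,6}, 4∈{0,4,6}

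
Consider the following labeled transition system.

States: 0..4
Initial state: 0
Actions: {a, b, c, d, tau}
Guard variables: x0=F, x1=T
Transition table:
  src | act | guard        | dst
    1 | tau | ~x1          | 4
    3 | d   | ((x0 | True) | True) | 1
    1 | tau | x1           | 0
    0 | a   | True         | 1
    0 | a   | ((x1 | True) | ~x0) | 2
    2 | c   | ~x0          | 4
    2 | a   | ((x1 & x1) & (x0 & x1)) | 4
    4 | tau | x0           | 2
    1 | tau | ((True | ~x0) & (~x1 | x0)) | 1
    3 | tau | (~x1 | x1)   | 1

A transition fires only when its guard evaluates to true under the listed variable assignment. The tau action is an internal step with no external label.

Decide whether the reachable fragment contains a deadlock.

Reach set: {0,1,2,4}
  0: a→1  a→2  [2 out]
  1: tau→0  [1 out]
  2: c→4  [1 out]
  4: ∅  [deadlock]
witness 4: a·c

Answer: DEADLOCK at state 4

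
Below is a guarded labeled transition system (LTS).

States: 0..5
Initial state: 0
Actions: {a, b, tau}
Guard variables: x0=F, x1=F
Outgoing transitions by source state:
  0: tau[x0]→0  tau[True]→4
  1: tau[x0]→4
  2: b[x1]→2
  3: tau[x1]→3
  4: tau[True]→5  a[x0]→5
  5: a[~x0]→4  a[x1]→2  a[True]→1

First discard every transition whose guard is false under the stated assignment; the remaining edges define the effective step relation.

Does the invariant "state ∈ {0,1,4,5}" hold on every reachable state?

Allowed set {0,1,4,5}
Reachable = {0,1,4,5}
  0: ok
  1: ok
  4: ok
  5: ok

Answer: INVARIANT HOLDS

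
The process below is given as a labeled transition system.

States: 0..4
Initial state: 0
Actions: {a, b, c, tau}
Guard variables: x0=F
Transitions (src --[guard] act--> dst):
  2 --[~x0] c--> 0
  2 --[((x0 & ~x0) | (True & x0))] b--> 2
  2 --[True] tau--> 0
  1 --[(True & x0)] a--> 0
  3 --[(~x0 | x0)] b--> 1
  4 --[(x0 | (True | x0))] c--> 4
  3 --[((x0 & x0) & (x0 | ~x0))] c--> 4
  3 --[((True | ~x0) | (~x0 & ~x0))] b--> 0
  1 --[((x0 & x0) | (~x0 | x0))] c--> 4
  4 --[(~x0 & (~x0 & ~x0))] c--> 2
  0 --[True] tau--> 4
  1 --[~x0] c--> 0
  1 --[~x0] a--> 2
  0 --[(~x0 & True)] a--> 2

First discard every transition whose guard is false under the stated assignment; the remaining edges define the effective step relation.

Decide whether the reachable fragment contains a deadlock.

Answer: DEADLOCK-FREE

Analysis:
Reachable = {0,2,4}
  0: a→2  tau→4  [2 exit(s)]
  2: c→0  tau→0  [2 exit(s)]
  4: c→2  c→4  [2 exit(s)]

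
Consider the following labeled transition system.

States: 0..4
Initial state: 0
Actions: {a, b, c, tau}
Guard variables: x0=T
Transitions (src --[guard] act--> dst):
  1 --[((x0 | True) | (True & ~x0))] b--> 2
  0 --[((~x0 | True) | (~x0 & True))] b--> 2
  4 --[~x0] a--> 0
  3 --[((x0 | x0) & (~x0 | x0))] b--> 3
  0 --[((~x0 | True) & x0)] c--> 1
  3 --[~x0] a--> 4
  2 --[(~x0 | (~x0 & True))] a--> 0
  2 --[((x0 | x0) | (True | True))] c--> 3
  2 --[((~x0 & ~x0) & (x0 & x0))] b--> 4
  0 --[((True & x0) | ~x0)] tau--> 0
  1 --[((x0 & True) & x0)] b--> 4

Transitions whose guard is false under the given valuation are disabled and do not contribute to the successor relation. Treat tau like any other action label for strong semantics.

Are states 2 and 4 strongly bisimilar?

Refine partition for ~:
  P[0] = {{0,1,2,3,4}}
  P[1] = {{0},{1,3},{2},{4}}
  P[2] = {{0},{1},{2},{3},{4}}
Fixed point at round 3; 5 class(es).
class of 2: {2}; class of 4: {4}

Answer: NOT BISIMILAR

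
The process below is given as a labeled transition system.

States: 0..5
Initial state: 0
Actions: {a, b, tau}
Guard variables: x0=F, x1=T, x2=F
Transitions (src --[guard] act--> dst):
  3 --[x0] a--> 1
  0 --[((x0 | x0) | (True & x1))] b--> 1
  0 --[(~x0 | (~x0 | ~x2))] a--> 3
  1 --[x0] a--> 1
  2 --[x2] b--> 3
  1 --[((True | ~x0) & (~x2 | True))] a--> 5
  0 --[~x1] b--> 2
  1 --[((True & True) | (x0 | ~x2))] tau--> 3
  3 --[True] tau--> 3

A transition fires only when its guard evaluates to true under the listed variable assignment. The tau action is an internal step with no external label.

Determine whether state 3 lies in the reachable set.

Answer: REACHABLE

Trace:
5 transition(s) survive guard evaluation.
Layer 0: {0}
Layer 1: {1,3}  cumulative {0,1,3}
Layer 2: {5}  cumulative {0,1,3,5}
Reachable = {0,1,3,5}
trace reaching 3: a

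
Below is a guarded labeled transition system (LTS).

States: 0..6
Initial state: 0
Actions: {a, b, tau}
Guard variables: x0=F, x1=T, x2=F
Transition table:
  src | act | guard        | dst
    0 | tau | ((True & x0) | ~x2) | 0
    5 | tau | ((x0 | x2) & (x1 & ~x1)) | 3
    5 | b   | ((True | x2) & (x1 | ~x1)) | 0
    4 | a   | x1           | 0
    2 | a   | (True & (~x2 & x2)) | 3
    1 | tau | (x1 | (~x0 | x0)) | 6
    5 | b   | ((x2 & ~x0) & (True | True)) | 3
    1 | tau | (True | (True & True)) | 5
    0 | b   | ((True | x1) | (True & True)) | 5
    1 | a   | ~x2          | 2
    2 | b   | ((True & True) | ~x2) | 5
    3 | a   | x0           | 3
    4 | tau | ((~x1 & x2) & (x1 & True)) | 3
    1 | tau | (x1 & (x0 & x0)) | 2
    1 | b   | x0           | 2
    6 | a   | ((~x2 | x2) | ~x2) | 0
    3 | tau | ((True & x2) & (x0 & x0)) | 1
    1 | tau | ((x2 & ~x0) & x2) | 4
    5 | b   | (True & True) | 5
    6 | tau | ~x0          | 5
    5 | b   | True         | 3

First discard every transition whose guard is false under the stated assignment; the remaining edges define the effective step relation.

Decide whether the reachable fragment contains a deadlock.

R = {0,3,5}
  0: b→5  tau→0  [2 out]
  3: ∅  [deadlock]
  5: b→0  b→3  b→5  [3 out]
trace reaching 3: b·b

Answer: DEADLOCK at state 3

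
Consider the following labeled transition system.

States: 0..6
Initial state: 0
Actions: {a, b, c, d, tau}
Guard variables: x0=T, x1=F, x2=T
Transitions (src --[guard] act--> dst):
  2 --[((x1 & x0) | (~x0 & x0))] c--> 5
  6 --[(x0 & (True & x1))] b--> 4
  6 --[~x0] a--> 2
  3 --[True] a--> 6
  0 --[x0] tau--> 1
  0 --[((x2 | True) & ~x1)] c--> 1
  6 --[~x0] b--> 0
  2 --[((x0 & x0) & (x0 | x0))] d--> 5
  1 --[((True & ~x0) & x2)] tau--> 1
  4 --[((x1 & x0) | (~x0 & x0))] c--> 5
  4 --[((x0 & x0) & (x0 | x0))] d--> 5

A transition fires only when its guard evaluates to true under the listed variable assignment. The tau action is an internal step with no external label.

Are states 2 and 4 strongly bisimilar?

Refine partition for ~:
  P[0] = {{0,1,2,3,4,5,6}}
  P[1] = {{0},{1,5,6},{2,4},{3}}
4 equivalence class(es) (converged in 2)
class of 2: {2,4}; class of 4: {2,4}

Answer: BISIMILAR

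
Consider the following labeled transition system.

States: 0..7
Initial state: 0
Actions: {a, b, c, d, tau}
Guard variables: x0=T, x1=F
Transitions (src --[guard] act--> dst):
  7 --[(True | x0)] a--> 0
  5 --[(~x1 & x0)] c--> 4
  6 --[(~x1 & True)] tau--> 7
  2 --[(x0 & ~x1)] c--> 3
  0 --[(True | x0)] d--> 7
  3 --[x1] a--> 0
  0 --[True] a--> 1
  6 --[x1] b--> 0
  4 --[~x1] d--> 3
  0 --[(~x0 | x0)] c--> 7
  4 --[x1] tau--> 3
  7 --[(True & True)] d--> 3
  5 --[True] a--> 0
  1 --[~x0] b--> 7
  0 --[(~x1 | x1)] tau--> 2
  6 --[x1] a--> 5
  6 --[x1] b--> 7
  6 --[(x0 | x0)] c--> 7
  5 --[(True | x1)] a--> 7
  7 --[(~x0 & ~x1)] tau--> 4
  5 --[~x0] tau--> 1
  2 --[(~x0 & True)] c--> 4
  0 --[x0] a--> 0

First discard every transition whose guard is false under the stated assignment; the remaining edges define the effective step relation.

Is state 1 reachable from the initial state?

14 transition(s) survive guard evaluation.
L0 = {0}
L1 = {1,2,7}  cumulative {0,1,2,7}
L2 = {3}  cumulative {0,1,2,3,7}
Reach set: {0,1,2,3,7}
trace reaching 1: a

Answer: REACHABLE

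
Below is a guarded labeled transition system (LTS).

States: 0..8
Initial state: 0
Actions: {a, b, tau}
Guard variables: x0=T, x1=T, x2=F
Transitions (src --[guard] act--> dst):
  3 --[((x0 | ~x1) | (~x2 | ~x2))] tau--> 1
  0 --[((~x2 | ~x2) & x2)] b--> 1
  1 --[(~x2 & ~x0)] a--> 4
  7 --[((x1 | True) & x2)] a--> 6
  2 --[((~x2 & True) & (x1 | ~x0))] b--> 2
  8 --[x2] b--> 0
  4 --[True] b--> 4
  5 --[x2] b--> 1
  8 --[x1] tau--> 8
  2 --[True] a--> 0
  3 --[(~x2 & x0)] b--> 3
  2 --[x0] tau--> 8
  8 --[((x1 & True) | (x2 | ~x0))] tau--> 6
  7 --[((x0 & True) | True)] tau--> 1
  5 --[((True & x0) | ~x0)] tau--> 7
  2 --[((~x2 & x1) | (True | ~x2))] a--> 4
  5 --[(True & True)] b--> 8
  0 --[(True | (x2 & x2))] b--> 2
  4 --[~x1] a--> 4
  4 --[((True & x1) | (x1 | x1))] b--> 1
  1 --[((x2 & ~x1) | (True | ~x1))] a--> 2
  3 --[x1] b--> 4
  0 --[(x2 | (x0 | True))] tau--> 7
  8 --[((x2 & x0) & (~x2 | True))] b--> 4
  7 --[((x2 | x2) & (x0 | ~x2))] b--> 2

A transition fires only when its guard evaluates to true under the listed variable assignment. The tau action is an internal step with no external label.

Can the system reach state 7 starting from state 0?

After dropping false guards: 17 live edges.
L0 = {0}
L1 = {2,7}  cumulative {0,2,7}
L2 = {1,4,8}  cumulative {0,1,2,4,7,8}
L3 = {6}  cumulative {0,1,2,4,6,7,8}
Reach set: {0,1,2,4,6,7,8}
witness 7: tau

Answer: REACHABLE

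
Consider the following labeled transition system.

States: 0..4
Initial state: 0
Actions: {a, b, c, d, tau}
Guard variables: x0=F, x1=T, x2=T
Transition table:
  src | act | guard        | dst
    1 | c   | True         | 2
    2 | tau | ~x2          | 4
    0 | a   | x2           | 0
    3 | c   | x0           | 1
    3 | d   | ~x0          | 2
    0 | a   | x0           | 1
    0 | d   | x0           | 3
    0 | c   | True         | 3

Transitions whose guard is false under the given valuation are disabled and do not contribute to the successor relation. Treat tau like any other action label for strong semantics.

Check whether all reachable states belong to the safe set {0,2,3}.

Safe = {0,2,3}
Reach set: {0,2,3}
  0: ok
  2: ok
  3: ok

Answer: INVARIANT HOLDS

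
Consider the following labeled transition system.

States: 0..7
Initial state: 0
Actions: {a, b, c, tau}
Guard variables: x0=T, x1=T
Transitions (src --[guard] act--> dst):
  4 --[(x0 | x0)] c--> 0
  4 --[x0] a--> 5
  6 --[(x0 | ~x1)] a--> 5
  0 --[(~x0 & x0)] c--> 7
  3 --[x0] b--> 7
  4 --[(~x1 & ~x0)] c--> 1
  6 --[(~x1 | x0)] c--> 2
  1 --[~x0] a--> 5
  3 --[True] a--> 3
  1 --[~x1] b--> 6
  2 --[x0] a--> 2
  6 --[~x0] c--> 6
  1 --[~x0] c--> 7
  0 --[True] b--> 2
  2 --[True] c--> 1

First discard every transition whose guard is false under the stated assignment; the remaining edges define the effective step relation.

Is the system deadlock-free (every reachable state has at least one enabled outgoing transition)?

Answer: DEADLOCK at state 1

Analysis:
Reach set: {0,1,2}
  0: b→2  [1 exit(s)]
  1: ∅  [STUCK]
  2: a→2  c→1  [2 exit(s)]
Path to 1: b·c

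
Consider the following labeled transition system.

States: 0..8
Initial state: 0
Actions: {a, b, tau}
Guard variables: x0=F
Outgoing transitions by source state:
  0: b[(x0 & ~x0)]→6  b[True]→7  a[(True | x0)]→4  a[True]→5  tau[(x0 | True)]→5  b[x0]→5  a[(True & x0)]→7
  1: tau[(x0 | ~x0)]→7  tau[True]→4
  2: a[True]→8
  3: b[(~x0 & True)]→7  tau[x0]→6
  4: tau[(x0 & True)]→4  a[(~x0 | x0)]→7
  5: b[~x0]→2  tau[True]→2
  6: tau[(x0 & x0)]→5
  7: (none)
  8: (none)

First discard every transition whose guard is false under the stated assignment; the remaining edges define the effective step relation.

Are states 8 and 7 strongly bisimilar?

Answer: BISIMILAR

Working:
Bisimulation quotient by refinement:
  round 0: {{0,1,2,3,4,5,6,7,8}}
  round 1: {{0},{1},{2,4},{3},{5},{6,7,8}}
stable after 2 split(s): 6 block(s)
class of 8: {6,7,8}; class of 7: {6,7,8}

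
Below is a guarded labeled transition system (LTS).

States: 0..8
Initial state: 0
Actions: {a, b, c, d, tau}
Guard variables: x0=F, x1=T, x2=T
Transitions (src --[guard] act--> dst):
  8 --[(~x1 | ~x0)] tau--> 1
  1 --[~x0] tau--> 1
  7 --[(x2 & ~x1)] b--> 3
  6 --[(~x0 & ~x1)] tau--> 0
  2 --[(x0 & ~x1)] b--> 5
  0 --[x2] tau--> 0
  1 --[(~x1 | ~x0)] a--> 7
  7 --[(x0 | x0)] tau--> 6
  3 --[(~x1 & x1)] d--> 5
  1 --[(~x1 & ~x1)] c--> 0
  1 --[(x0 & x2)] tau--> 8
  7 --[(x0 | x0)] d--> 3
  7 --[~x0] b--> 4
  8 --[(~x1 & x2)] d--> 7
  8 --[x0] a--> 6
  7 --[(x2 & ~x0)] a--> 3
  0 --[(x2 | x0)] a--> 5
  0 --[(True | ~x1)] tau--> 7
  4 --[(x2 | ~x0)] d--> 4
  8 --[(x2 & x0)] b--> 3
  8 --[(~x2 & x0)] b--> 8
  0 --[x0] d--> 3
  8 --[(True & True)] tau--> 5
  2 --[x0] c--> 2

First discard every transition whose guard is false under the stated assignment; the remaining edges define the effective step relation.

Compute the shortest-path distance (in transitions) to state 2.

Answer: UNREACHABLE

Trace:
Breadth-first toward 2:
  Layer 0: {0}
  Layer 1: {5,7}
  Layer 2: {3,4}
2 never appears.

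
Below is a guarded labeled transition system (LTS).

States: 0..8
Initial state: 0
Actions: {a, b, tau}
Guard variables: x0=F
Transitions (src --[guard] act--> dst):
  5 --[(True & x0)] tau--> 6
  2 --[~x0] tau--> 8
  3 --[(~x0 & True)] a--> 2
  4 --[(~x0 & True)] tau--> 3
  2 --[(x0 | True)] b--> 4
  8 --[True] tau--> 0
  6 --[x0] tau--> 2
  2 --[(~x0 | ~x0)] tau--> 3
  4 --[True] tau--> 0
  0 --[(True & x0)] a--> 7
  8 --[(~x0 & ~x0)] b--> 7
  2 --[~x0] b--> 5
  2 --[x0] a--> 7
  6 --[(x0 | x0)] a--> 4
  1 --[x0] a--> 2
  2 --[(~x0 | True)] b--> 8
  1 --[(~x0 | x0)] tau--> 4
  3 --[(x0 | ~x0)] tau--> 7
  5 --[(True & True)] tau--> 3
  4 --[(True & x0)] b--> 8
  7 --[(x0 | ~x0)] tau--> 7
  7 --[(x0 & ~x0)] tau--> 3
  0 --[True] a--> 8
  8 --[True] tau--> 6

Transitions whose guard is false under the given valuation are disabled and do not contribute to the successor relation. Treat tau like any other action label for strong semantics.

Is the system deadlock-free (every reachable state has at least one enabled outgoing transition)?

Answer: DEADLOCK at state 6

Trace:
Reachable = {0,6,7,8}
  0: a→8  [1 exit(s)]
  6: ∅  [no exit]
  7: tau→7  [1 exit(s)]
  8: b→7  tau→0  tau→6  [3 exit(s)]
trace reaching 6: a·tau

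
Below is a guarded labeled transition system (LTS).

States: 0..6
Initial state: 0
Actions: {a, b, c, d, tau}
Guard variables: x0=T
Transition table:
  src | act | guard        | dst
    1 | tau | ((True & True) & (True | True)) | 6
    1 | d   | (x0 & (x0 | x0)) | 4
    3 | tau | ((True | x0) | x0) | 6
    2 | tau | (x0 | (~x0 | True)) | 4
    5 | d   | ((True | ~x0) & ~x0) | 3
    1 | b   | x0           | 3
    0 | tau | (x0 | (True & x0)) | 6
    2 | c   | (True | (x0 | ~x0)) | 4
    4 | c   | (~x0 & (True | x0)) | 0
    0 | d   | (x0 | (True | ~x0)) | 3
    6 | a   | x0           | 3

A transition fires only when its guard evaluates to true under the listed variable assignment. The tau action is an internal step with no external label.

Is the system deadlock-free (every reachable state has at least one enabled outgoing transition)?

Answer: DEADLOCK-FREE

Trace:
Reachable = {0,3,6}
  0: d→3  tau→6  [deg 2]
  3: tau→6  [deg 1]
  6: a→3  [deg 1]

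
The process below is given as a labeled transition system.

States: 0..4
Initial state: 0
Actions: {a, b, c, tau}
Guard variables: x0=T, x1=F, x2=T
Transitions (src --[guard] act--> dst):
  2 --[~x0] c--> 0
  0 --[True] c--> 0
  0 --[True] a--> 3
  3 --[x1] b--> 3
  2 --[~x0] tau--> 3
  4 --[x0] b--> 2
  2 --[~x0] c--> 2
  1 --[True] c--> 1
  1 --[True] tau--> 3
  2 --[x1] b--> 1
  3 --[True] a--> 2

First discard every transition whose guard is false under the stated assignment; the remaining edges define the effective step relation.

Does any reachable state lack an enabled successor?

Answer: DEADLOCK at state 2

Trace:
R = {0,2,3}
  0: a→3  c→0  [deg 2]
  2: ∅  [deadlock]
  3: a→2  [deg 1]
witness 2: a·a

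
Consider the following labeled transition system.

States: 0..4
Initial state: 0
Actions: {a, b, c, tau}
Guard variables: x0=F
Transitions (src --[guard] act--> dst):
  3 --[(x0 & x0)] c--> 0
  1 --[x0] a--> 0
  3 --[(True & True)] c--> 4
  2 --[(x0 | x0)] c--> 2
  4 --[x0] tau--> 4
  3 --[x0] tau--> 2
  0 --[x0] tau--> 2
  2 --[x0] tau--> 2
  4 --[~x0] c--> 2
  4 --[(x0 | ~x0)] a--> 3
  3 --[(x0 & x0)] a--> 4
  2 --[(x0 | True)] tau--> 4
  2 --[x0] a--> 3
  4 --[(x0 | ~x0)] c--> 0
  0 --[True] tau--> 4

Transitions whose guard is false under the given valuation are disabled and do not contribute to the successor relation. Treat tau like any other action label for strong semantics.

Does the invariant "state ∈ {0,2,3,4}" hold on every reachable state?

Answer: INVARIANT HOLDS

Working:
Safe = {0,2,3,4}
Reachable = {0,2,3,4}
  0: ok
  2: ok
  3: ok
  4: ok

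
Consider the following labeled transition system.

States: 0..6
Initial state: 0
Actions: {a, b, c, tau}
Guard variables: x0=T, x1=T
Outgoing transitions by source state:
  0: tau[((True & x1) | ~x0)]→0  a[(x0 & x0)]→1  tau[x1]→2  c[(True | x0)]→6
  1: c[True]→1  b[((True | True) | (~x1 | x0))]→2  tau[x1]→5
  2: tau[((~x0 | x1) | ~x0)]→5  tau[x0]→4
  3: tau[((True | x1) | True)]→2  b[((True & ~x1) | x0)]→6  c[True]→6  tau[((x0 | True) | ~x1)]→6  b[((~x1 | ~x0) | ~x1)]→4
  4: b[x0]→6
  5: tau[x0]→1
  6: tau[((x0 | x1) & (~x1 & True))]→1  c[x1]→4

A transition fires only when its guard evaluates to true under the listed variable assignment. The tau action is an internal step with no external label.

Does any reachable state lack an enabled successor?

Answer: DEADLOCK-FREE

Working:
Reachable = {0,1,2,4,5,6}
  0: a→1  c→6  tau→0  tau→2  [deg 4]
  1: b→2  c→1  tau→5  [deg 3]
  2: tau→4  tau→5  [deg 2]
  4: b→6  [deg 1]
  5: tau→1  [deg 1]
  6: c→4  [deg 1]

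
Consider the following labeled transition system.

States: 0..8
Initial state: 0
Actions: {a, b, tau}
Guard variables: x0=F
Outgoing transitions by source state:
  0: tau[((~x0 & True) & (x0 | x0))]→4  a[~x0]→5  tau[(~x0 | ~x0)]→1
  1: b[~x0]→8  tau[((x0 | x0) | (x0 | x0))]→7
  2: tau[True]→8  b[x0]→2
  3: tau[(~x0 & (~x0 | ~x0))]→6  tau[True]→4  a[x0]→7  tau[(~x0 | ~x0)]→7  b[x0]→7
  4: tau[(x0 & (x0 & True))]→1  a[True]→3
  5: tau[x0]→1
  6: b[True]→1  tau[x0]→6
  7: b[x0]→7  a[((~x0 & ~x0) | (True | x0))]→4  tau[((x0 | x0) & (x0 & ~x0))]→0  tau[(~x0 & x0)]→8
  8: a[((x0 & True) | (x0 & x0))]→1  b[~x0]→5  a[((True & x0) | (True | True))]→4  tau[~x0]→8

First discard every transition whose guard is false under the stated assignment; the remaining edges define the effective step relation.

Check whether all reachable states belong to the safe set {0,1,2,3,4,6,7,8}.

Inv-set: {0,1,2,3,4,6,7,8}
Reach set: {0,1,3,4,5,6,7,8}
  0: safe
  1: safe
  3: safe
  4: safe
  5: VIOLATES
  6: safe
  7: safe
  8: safe
counterexample path to 5: a

Answer: INVARIANT VIOLATED at state 5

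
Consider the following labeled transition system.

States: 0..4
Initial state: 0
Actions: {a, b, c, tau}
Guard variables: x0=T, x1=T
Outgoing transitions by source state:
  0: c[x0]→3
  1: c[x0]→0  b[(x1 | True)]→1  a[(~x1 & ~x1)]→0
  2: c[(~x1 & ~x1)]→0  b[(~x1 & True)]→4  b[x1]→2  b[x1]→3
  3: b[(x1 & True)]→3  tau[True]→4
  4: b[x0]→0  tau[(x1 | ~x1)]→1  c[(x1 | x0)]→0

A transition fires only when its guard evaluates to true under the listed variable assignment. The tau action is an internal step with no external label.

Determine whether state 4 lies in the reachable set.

Guard filter leaves 10 enabled edge(s).
Layer 0: {0}
Layer 1: {3}  total {0,3}
Layer 2: {4}  total {0,3,4}
Layer 3: {1}  total {0,1,3,4}
Reach set: {0,1,3,4}
witness 4: c·tau

Answer: REACHABLE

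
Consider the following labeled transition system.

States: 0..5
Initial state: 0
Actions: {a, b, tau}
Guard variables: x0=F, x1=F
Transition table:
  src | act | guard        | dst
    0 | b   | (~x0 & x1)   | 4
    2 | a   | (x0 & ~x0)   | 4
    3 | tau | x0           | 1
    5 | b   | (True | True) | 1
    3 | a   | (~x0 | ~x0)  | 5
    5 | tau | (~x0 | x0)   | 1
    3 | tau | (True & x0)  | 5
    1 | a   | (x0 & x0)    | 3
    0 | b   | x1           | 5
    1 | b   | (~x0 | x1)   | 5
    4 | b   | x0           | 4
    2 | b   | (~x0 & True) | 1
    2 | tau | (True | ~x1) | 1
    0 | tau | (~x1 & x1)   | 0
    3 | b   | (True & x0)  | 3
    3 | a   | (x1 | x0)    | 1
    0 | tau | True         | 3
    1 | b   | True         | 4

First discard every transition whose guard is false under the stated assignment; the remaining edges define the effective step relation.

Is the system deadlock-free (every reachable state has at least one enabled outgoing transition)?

Answer: DEADLOCK at state 4

Working:
Reachable = {0,1,3,4,5}
  0: tau→3  [deg 1]
  1: b→4  b→5  [deg 2]
  3: a→5  [deg 1]
  4: ∅  [deadlock]
  5: b→1  tau→1  [deg 2]
trace reaching 4: tau·a·b·b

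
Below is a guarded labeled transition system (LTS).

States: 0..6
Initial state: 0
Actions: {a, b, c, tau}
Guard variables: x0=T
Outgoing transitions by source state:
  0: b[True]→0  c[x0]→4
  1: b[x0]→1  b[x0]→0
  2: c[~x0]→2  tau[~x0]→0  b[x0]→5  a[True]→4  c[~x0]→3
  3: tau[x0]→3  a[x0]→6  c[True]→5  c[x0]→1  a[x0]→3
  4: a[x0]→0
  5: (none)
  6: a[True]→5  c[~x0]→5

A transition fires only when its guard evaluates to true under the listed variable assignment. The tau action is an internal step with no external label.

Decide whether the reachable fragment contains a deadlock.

Answer: DEADLOCK-FREE

Working:
Reach set: {0,4}
  0: b→0  c→4  [2 out]
  4: a→0  [1 out]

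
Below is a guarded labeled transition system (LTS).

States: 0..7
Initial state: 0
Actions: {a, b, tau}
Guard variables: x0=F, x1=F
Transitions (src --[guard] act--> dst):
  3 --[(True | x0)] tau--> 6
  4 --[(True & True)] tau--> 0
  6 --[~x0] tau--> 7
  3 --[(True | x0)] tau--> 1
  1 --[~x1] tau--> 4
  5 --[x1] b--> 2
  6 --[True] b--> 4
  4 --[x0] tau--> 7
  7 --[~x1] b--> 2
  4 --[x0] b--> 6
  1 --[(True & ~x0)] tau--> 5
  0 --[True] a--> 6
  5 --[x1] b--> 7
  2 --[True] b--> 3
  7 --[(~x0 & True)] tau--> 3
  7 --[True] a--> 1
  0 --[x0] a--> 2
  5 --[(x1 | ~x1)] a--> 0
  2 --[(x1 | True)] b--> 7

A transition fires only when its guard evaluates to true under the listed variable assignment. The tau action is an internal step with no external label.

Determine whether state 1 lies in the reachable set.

14 transition(s) survive guard evaluation.
depth 0: {0}
depth 1: {6}  now seen {0,6}
depth 2: {4,7}  now seen {0,4,6,7}
depth 3: {1,2,3}  now seen {0,1,2,3,4,6,7}
depth 4: {5}  now seen {0,1,2,3,4,5,6,7}
Reachable = {0,1,2,3,4,5,6,7}
witness 1: a·tau·a

Answer: REACHABLE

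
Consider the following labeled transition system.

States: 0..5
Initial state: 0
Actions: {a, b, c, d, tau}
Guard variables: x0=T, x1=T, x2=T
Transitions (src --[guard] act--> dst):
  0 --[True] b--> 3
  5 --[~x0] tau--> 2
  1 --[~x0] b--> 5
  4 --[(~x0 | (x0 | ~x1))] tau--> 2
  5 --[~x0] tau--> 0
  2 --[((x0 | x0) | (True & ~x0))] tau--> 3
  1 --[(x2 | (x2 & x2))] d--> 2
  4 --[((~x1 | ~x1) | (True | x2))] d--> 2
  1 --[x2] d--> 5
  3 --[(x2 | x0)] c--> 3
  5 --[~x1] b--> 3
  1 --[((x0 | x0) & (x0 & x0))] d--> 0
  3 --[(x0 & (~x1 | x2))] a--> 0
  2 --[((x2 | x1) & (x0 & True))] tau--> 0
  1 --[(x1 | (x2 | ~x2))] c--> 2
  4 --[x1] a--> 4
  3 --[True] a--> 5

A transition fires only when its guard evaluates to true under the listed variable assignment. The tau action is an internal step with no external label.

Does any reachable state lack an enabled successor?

Answer: DEADLOCK at state 5

Working:
Reachable = {0,3,5}
  0: b→3  [1 exit(s)]
  3: a→0  a→5  c→3  [3 exit(s)]
  5: ∅  [no exit]
trace reaching 5: b·a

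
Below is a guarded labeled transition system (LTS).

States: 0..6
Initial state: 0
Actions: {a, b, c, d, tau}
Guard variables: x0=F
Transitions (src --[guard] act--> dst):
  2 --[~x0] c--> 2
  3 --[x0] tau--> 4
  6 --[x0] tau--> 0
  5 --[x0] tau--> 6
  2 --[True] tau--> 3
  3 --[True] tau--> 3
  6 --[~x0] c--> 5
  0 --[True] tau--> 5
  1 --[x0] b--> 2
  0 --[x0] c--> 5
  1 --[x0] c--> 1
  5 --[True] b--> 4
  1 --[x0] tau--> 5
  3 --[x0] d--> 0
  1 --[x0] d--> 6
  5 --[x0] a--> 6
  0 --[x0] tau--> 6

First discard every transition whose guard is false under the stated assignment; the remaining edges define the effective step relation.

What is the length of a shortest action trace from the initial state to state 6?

Layered search for 6:
  depth 0: {0}
  depth 1: {5}
  depth 2: {4}
6 never appears.

Answer: UNREACHABLE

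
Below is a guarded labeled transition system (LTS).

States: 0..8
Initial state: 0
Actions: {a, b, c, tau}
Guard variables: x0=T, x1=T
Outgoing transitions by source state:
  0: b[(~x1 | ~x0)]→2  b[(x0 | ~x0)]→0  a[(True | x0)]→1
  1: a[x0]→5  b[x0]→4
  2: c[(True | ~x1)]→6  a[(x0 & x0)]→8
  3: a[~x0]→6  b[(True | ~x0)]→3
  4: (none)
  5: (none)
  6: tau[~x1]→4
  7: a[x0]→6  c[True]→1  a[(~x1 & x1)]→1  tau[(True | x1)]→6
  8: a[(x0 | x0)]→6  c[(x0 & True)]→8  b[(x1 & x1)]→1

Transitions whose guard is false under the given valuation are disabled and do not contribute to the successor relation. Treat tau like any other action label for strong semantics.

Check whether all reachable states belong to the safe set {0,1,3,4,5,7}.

Answer: INVARIANT HOLDS

Working:
Inv-set: {0,1,3,4,5,7}
Reach set: {0,1,4,5}
  0: ok
  1: ok
  4: ok
  5: ok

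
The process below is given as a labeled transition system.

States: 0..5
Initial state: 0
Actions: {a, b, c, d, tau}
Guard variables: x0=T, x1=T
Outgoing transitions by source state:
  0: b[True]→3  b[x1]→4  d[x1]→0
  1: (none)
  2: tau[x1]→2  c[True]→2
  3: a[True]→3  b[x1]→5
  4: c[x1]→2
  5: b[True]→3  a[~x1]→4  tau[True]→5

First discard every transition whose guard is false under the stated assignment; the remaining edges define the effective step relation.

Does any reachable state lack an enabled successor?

Answer: DEADLOCK-FREE

Working:
Reachable = {0,2,3,4,5}
  0: b→3  b→4  d→0  [deg 3]
  2: c→2  tau→2  [deg 2]
  3: a→3  b→5  [deg 2]
  4: c→2  [deg 1]
  5: b→3  tau→5  [deg 2]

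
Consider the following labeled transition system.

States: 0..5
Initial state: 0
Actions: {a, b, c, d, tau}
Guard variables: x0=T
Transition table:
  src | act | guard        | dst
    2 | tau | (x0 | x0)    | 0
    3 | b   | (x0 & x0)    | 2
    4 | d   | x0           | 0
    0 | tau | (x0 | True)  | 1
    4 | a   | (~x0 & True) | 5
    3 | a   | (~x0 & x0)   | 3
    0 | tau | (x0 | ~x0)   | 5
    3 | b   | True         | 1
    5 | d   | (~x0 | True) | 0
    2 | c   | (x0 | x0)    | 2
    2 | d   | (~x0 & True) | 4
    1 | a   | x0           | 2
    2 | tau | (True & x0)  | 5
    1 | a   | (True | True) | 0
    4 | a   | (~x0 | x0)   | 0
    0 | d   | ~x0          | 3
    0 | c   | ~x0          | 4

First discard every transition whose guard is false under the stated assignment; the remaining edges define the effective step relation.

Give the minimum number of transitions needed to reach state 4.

Breadth-first toward 4:
  depth 0: {0}
  depth 1: {1,5}
  depth 2: {2}
4 never appears.

Answer: UNREACHABLE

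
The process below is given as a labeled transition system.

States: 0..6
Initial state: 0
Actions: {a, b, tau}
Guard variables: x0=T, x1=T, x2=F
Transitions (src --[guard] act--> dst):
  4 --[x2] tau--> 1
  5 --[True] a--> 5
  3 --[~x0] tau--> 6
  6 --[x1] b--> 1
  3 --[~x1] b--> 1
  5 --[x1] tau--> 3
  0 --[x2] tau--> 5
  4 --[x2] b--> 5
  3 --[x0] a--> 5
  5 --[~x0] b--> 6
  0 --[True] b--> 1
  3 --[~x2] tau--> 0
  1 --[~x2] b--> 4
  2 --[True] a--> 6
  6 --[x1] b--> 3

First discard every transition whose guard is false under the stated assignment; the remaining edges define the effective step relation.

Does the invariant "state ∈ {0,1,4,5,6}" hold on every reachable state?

Allowed set {0,1,4,5,6}
Reach set: {0,1,4}
  0: ok
  1: ok
  4: ok

Answer: INVARIANT HOLDS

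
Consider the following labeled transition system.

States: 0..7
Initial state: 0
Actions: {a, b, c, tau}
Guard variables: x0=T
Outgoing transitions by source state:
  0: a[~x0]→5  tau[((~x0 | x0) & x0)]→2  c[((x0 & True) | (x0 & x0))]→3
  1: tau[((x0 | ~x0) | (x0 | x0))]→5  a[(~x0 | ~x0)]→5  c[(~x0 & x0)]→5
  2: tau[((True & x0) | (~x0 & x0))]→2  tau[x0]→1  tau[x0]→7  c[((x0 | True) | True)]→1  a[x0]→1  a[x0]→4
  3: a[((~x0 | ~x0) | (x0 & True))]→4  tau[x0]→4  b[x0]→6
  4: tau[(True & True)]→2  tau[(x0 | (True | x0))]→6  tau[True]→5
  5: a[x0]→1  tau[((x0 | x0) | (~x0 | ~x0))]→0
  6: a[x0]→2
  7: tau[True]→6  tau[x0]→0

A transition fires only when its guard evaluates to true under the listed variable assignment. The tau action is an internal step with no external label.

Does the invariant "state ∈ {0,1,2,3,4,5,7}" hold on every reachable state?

Answer: INVARIANT VIOLATED at state 6

Analysis:
Allowed set {0,1,2,3,4,5,7}
Reachable = {0,1,2,3,4,5,6,7}
  0: safe
  1: safe
  2: safe
  3: safe
  4: safe
  5: safe
  6: ✗ unsafe
  7: safe
reach 6 via c·b — violates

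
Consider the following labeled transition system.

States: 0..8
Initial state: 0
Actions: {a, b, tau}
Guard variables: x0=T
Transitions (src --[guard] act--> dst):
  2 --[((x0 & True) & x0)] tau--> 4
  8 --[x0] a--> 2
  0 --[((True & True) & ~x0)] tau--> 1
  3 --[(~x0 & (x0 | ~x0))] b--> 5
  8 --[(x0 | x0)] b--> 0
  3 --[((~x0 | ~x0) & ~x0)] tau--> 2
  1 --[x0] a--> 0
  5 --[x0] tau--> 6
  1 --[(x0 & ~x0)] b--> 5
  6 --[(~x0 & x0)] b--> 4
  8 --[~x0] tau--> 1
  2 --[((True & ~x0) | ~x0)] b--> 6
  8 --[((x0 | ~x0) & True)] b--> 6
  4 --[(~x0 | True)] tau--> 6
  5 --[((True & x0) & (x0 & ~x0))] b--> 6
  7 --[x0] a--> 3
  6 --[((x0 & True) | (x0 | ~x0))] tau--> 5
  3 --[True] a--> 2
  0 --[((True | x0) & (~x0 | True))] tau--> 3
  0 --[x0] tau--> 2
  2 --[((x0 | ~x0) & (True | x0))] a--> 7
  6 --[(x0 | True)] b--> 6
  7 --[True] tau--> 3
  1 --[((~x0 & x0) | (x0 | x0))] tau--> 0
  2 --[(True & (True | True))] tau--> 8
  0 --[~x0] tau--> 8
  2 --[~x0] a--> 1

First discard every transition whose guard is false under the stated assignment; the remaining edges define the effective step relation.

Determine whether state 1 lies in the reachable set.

Answer: UNREACHABLE

Working:
After dropping false guards: 17 live edges.
Layer 0: {0}
Layer 1: {2,3}  total {0,2,3}
Layer 2: {4,7,8}  total {0,2,3,4,7,8}
Layer 3: {6}  total {0,2,3,4,6,7,8}
Layer 4: {5}  total {0,2,3,4,5,6,7,8}
Reach set: {0,2,3,4,5,6,7,8}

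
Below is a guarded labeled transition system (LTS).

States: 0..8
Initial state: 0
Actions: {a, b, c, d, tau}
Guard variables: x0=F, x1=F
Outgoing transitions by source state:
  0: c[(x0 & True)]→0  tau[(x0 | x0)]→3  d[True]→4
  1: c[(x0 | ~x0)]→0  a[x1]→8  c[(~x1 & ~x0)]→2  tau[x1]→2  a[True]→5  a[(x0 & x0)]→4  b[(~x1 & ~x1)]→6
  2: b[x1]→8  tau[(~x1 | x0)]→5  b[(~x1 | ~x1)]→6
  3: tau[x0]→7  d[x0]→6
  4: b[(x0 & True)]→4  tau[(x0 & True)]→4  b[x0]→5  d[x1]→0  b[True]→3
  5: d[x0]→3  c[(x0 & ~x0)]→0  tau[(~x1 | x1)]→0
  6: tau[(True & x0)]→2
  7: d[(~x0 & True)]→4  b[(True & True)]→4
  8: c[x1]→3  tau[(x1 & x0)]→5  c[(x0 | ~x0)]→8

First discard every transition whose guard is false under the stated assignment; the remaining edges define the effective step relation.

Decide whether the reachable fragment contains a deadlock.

Answer: DEADLOCK at state 3

Working:
Reach set: {0,3,4}
  0: d→4  [1 exit(s)]
  3: ∅  [STUCK]
  4: b→3  [1 exit(s)]
trace reaching 3: d·b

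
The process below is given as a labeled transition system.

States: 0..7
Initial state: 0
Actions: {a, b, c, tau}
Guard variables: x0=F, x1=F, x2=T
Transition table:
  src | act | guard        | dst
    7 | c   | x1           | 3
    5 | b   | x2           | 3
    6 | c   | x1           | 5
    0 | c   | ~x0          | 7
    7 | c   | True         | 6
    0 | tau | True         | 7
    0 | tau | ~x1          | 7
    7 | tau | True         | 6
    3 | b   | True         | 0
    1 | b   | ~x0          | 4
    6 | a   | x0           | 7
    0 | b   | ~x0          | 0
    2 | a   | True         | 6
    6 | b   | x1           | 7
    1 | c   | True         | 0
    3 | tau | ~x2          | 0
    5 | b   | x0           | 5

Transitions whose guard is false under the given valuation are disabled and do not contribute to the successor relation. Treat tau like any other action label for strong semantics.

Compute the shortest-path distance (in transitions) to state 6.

Breadth-first toward 6:
  depth 0: {0}
  depth 1: {7}
  depth 2: {6}
6 enters at depth 2; path c·c

Answer: 2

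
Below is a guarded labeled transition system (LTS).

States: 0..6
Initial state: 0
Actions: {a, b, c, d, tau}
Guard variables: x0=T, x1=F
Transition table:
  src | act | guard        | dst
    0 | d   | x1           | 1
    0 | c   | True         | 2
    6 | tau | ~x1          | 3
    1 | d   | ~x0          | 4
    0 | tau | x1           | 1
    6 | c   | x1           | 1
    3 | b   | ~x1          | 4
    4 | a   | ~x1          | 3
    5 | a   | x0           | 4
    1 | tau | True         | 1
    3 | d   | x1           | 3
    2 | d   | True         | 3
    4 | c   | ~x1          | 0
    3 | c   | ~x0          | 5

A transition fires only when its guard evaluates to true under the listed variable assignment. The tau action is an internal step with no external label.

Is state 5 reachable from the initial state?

After dropping false guards: 8 live edges.
L0 = {0}
L1 = {2}  cumulative {0,2}
L2 = {3}  cumulative {0,2,3}
L3 = {4}  cumulative {0,2,3,4}
Reachable = {0,2,3,4}

Answer: UNREACHABLE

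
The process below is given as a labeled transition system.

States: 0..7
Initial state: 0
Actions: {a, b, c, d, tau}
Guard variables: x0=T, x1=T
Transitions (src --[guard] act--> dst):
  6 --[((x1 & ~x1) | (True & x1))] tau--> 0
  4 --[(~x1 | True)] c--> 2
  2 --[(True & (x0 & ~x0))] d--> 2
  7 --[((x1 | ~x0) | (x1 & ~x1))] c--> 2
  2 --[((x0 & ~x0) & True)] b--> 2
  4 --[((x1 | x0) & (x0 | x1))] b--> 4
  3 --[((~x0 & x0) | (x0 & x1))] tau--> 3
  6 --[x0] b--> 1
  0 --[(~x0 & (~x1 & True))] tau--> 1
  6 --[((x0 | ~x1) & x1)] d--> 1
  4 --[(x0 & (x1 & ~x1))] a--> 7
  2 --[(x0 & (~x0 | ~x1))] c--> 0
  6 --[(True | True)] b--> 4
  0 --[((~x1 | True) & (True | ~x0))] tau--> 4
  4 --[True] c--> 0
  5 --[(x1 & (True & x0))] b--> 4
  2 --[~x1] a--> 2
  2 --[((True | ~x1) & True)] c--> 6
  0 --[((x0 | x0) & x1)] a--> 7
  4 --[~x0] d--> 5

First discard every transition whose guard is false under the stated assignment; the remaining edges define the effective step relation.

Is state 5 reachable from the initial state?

13 transition(s) survive guard evaluation.
Layer 0: {0}
Layer 1: {4,7}  now seen {0,4,7}
Layer 2: {2}  now seen {0,2,4,7}
Layer 3: {6}  now seen {0,2,4,6,7}
Layer 4: {1}  now seen {0,1,2,4,6,7}
Reach set: {0,1,2,4,6,7}

Answer: UNREACHABLE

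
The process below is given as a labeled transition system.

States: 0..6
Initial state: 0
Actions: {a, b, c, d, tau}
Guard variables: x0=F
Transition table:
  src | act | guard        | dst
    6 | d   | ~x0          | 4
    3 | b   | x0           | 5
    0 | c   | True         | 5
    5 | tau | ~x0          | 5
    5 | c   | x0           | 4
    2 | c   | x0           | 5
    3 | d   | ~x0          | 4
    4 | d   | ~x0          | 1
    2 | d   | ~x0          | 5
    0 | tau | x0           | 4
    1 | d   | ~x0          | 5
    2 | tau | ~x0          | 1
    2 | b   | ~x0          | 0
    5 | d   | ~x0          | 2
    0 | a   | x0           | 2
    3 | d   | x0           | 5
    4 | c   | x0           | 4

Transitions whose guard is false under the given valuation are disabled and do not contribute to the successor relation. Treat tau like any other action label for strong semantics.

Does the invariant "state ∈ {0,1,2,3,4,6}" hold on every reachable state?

Allowed set {0,1,2,3,4,6}
Reachable = {0,1,2,5}
  0: safe
  1: safe
  2: safe
  5: ✗ unsafe
witness against invariant: c → 5

Answer: INVARIANT VIOLATED at state 5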